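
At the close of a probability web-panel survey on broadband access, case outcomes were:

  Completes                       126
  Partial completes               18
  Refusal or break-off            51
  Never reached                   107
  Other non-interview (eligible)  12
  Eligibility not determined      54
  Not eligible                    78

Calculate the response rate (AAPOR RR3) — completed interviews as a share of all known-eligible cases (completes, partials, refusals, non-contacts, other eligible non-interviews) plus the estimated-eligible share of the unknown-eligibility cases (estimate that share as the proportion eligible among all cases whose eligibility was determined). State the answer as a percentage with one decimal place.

Num: 126
Determined eligible: 126 + 18 + 51 + 107 + 12 = 314
e = 314 / (314 + 78) = 314 / 392 = 0.8010
e × U: 0.8010 × 54 = 43.25
Base: 314 + 43.25 = 357.25
RR3 = 126 / 357.25 = 0.3527

35.3%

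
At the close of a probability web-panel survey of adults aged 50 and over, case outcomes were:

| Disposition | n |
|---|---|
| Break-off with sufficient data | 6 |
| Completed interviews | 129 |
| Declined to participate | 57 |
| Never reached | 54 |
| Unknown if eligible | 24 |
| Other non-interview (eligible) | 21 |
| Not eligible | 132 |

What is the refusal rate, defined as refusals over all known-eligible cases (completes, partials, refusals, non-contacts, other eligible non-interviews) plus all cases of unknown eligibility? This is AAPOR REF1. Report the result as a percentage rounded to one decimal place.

Numerator = 57
Denom = 129 + 6 + 57 + 54 + 21 + 24 = 291
REF1 = 57 / 291 = 0.1959

19.6%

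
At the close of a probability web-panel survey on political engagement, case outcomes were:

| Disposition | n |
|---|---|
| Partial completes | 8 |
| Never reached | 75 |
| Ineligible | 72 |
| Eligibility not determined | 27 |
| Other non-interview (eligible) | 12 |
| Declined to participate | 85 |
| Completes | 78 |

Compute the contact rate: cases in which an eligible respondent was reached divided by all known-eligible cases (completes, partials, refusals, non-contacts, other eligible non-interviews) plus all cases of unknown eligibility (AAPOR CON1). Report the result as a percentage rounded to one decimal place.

64.2%

Top: 78 + 8 + 85 + 12 = 183
Denominator: 78 + 8 + 85 + 75 + 12 + 27 = 285
CON1 = 183 / 285 = 0.6421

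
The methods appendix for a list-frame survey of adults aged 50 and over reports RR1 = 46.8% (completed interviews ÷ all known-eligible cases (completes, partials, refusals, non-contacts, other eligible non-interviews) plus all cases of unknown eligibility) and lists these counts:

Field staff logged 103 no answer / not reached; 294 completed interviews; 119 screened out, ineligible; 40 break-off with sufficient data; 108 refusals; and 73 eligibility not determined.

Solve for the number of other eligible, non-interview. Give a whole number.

RR1 = 294 / D = 0.468
D = 294 / 0.468 = 628.2
Remaining denominator categories sum to 618
other eligible, non-interview = 628.2 − 618 ≈ 10

10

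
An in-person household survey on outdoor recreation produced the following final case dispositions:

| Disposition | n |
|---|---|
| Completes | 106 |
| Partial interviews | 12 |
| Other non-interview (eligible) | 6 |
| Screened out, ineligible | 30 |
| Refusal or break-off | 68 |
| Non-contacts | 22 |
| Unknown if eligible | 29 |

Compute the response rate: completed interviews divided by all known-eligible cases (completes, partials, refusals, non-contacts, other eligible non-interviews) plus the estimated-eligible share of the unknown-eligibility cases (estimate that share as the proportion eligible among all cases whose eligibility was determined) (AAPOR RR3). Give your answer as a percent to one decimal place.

Numerator: 106
Eligible (known): 106 + 12 + 68 + 22 + 6 = 214
e = 214 / (214 + 30) = 214 / 244 = 0.8770
e × U: 0.8770 × 29 = 25.43
Denom: 214 + 25.43 = 239.43
RR3 = 106 / 239.43 = 0.4427

44.3%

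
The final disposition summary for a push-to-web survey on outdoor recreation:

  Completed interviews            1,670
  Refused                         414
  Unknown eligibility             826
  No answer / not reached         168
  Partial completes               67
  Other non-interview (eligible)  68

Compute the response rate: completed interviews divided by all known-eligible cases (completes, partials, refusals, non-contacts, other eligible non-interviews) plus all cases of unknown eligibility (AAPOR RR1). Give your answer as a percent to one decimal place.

52.0%

Num → 1670
Base → 1670 + 67 + 414 + 168 + 68 + 826 = 3213
RR1 = 1670 / 3213 = 0.5198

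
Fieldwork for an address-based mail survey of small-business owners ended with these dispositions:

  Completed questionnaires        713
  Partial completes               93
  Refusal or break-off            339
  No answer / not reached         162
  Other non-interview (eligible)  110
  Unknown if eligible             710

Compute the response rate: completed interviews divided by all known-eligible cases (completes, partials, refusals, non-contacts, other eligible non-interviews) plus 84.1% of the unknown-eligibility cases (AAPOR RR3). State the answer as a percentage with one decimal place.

35.4%

Num: 713
Eligible (known): 713 + 93 + 339 + 162 + 110 = 1417
e × U: 0.8410 × 710 = 597.11
Base: 1417 + 597.11 = 2014.11
RR3 = 713 / 2014.11 = 0.3540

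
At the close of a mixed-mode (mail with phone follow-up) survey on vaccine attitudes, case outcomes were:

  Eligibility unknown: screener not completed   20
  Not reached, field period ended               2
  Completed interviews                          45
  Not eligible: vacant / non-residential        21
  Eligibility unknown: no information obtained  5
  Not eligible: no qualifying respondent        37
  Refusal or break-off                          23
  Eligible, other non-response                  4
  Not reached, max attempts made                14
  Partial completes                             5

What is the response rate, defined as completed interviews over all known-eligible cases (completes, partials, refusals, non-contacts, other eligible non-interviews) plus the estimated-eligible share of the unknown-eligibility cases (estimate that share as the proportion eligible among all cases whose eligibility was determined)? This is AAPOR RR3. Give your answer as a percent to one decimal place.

No contact after all attempts = 2 + 14 = 16
Eligibility not determined = 20 + 5 = 25
Out of scope = 37 + 21 = 58
Top → 45
Eligible (known) → 45 + 5 + 23 + 16 + 4 = 93
e = 93 / (93 + 58) = 93 / 151 = 0.6159
Eligible share of unknowns → 0.6159 × 25 = 15.40
Denominator → 93 + 15.40 = 108.40
RR3 = 45 / 108.40 = 0.4151

41.5%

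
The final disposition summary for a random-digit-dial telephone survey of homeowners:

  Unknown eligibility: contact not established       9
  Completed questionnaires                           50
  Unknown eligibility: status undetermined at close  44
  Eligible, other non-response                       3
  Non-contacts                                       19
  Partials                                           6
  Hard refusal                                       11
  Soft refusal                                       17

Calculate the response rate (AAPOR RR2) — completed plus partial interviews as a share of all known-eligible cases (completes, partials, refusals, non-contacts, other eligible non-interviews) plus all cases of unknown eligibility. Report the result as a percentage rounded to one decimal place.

Declined to participate = 11 + 17 = 28
Eligibility not determined = 9 + 44 = 53
Num = 50 + 6 = 56
Denominator = 50 + 6 + 28 + 19 + 3 + 53 = 159
RR2 = 56 / 159 = 0.3522

35.2%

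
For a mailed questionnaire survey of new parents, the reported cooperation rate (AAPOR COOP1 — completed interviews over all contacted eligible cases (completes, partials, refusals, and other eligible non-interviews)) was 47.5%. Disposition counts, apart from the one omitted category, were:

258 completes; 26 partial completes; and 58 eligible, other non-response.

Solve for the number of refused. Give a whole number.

COOP1 = 258 / D = 0.475
D = 258 / 0.475 = 543.2
Remaining denominator categories sum to 342
refused = 543.2 − 342 ≈ 201

201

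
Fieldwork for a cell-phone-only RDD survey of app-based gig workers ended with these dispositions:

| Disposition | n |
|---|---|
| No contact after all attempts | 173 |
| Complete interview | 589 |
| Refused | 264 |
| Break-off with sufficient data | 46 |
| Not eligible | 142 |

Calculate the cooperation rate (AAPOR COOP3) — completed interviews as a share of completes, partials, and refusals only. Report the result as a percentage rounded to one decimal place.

Top: 589
Denom: 589 + 46 + 264 = 899
COOP3 = 589 / 899 = 0.6552

65.5%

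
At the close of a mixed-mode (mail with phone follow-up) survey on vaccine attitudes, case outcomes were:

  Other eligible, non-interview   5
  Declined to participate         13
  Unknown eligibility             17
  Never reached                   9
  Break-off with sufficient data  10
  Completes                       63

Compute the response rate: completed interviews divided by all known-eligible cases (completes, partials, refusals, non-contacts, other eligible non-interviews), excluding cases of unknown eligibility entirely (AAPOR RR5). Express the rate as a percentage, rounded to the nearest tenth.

Num: 63
Denominator: 63 + 10 + 13 + 9 + 5 = 100
RR5 = 63 / 100 = 0.6300

63.0%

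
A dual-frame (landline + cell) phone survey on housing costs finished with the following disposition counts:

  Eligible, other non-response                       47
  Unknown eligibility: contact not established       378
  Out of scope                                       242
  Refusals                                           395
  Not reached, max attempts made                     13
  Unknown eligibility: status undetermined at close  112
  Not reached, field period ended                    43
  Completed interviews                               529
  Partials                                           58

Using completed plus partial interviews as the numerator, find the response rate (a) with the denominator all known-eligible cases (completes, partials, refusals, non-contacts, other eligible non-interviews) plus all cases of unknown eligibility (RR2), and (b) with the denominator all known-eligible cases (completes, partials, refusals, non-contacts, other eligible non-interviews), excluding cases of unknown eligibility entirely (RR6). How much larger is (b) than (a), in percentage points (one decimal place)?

Never reached = 43 + 13 = 56
Unknown if eligible = 378 + 112 = 490
Top → 529 + 58 = 587
Base → 529 + 58 + 395 + 56 + 47 + 490 = 1575
RR2 = 587 / 1575 = 0.3727
Base → 529 + 58 + 395 + 56 + 47 = 1085
RR6 = 587 / 1085 = 0.5410
Difference = 54.10 − 37.27 = 16.83 percentage points

16.8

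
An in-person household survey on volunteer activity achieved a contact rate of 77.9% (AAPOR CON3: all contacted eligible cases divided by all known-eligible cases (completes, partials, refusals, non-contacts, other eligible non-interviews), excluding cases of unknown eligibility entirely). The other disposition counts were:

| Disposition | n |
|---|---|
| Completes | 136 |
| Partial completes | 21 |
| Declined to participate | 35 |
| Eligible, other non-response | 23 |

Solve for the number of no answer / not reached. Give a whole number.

Num: 136 + 21 + 35 + 23 = 215
CON3 = 215 / D = 0.779
D = 215 / 0.779 = 276.0
Other denominator terms total 215
no answer / not reached = 276.0 − 215 ≈ 61

61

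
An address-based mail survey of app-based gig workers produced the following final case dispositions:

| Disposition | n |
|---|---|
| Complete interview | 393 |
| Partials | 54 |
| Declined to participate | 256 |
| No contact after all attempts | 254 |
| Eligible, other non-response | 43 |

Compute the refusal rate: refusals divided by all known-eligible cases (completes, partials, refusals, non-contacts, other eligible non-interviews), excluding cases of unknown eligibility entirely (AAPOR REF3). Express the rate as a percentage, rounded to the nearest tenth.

Numerator → 256
Base → 393 + 54 + 256 + 254 + 43 = 1000
REF3 = 256 / 1000 = 0.2560

25.6%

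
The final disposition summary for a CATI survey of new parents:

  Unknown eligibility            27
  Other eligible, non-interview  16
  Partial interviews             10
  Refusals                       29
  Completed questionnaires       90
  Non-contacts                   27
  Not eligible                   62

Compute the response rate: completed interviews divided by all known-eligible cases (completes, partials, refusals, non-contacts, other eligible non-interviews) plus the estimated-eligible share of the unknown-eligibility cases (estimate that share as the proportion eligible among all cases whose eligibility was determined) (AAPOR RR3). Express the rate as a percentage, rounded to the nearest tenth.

Top → 90
Eligible (known) → 90 + 10 + 29 + 27 + 16 = 172
e = 172 / (172 + 62) = 172 / 234 = 0.7350
e × U → 0.7350 × 27 = 19.84
Denom → 172 + 19.84 = 191.84
RR3 = 90 / 191.84 = 0.4691

46.9%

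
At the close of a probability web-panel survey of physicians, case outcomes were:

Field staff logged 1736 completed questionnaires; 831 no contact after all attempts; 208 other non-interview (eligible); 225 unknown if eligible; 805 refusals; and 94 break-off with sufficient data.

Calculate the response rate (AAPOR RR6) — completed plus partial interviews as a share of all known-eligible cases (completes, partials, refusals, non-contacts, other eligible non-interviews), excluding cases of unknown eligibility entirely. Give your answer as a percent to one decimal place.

49.8%

Num: 1736 + 94 = 1830
Denominator: 1736 + 94 + 805 + 831 + 208 = 3674
RR6 = 1830 / 3674 = 0.4981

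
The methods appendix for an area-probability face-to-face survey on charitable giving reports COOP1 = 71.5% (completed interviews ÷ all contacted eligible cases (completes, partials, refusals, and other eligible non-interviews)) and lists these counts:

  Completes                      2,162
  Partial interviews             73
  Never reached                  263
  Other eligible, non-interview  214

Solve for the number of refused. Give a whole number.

575

COOP1 = 2162 / D = 0.715
D = 2162 / 0.715 = 3023.8
Rest of base = 2449
refused = 3023.8 − 2449 ≈ 575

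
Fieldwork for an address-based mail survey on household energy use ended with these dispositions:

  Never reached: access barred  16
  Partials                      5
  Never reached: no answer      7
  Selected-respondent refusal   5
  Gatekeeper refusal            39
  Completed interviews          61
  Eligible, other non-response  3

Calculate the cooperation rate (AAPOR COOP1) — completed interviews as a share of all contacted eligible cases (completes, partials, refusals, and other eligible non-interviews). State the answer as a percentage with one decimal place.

54.0%

Refusals = 39 + 5 = 44
No contact after all attempts = 7 + 16 = 23
Top → 61
Denom → 61 + 5 + 44 + 3 = 113
COOP1 = 61 / 113 = 0.5398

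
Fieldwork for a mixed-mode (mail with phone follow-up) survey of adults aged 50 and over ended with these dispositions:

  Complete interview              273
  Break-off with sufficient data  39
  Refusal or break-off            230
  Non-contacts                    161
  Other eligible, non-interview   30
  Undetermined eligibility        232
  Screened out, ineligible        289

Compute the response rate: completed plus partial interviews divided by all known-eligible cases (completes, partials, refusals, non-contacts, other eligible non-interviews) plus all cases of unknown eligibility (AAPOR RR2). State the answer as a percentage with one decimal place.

Numerator → 273 + 39 = 312
Base → 273 + 39 + 230 + 161 + 30 + 232 = 965
RR2 = 312 / 965 = 0.3233

32.3%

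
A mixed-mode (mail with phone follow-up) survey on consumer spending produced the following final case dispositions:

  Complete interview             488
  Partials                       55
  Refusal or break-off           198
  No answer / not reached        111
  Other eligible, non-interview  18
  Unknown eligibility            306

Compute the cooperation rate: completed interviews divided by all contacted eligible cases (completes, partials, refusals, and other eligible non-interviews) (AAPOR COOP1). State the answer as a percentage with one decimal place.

64.3%

Numerator → 488
Denominator → 488 + 55 + 198 + 18 = 759
COOP1 = 488 / 759 = 0.6430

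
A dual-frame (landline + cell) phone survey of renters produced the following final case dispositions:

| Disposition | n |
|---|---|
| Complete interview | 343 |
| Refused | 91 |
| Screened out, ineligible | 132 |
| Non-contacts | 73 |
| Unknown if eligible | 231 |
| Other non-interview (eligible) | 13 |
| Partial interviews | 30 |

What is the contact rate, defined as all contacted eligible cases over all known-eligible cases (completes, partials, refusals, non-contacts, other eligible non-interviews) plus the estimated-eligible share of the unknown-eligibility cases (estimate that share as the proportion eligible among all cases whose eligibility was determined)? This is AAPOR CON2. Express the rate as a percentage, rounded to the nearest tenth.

Num → 343 + 30 + 91 + 13 = 477
Determined eligible → 343 + 30 + 91 + 73 + 13 = 550
e = 550 / (550 + 132) = 550 / 682 = 0.8065
Estimated eligible among unknowns → 0.8065 × 231 = 186.30
Base → 550 + 186.30 = 736.30
CON2 = 477 / 736.30 = 0.6478

64.8%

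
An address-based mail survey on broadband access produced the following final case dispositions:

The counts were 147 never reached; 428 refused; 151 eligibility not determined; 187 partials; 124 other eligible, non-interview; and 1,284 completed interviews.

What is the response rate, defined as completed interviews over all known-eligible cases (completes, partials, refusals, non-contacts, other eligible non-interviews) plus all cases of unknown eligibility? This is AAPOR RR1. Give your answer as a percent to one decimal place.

Num → 1284
Base → 1284 + 187 + 428 + 147 + 124 + 151 = 2321
RR1 = 1284 / 2321 = 0.5532

55.3%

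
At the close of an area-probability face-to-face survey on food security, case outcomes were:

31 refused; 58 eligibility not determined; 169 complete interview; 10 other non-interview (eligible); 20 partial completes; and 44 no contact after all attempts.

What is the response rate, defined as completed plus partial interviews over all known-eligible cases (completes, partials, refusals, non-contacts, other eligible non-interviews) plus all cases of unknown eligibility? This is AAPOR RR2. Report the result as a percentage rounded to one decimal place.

56.9%

Top: 169 + 20 = 189
Denominator: 169 + 20 + 31 + 44 + 10 + 58 = 332
RR2 = 189 / 332 = 0.5693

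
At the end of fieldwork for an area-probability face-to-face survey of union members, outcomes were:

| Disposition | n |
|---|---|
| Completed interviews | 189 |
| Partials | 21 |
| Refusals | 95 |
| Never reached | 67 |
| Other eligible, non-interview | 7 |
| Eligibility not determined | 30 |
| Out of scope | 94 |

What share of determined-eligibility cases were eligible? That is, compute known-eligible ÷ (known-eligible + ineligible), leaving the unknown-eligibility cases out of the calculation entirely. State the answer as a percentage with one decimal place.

Eligible (known) → 189 + 21 + 95 + 67 + 7 = 379
e = 379 / (379 + 94) = 379 / 473 = 0.8013

80.1%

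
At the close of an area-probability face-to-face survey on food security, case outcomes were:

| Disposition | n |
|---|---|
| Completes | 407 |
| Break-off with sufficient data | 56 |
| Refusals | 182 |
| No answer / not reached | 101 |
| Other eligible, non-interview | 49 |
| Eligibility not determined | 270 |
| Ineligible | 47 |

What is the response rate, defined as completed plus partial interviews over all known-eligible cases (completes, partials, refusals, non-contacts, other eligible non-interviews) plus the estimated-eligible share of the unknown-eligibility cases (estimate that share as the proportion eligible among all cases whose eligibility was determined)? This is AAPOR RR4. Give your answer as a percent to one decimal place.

44.1%

Numerator: 407 + 56 = 463
Known eligible: 407 + 56 + 182 + 101 + 49 = 795
e = 795 / (795 + 47) = 795 / 842 = 0.9442
Estimated eligible among unknowns: 0.9442 × 270 = 254.93
Denom: 795 + 254.93 = 1049.93
RR4 = 463 / 1049.93 = 0.4410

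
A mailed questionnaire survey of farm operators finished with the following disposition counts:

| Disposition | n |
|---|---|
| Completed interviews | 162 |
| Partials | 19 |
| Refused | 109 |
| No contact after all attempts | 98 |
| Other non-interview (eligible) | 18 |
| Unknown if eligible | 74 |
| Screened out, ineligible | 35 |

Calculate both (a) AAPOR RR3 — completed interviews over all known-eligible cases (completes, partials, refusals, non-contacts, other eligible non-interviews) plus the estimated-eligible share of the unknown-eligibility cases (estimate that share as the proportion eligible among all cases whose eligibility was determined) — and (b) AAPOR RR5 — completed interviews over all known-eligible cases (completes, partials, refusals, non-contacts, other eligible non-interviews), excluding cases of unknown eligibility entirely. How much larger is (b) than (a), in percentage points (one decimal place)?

Numerator = 162
Known eligible = 162 + 19 + 109 + 98 + 18 = 406
e = 406 / (406 + 35) = 406 / 441 = 0.9206
Eligible share of unknowns = 0.9206 × 74 = 68.12
Denom = 406 + 68.12 = 474.12
RR3 = 162 / 474.12 = 0.3417
Denom = 162 + 19 + 109 + 98 + 18 = 406
RR5 = 162 / 406 = 0.3990
Difference = 39.90 − 34.17 = 5.73 percentage points

5.7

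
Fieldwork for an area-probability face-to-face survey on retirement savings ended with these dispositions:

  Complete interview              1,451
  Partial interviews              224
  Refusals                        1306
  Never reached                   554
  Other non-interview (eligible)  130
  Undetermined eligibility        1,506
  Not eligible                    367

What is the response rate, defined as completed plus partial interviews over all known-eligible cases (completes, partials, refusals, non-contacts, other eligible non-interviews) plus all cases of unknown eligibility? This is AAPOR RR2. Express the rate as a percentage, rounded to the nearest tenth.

Top → 1451 + 224 = 1675
Denom → 1451 + 224 + 1306 + 554 + 130 + 1506 = 5171
RR2 = 1675 / 5171 = 0.3239

32.4%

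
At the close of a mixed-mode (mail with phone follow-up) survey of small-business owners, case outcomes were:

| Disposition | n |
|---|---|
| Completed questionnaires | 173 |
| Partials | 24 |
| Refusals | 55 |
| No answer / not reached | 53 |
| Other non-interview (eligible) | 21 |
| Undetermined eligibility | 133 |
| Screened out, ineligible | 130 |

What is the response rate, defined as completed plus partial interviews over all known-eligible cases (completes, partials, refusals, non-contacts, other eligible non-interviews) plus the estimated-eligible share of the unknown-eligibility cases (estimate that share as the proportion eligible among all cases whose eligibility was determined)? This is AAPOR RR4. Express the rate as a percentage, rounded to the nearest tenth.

Numerator = 173 + 24 = 197
Known eligible = 173 + 24 + 55 + 53 + 21 = 326
e = 326 / (326 + 130) = 326 / 456 = 0.7149
Estimated eligible among unknowns = 0.7149 × 133 = 95.08
Base = 326 + 95.08 = 421.08
RR4 = 197 / 421.08 = 0.4678

46.8%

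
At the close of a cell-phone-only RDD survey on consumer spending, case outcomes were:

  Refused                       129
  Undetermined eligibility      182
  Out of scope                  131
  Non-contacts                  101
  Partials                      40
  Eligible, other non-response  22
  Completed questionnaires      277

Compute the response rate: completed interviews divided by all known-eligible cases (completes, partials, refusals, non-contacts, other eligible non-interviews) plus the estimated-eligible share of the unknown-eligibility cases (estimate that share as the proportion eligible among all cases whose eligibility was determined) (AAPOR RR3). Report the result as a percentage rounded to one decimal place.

Numerator: 277
Eligible (known): 277 + 40 + 129 + 101 + 22 = 569
e = 569 / (569 + 131) = 569 / 700 = 0.8129
Estimated eligible among unknowns: 0.8129 × 182 = 147.95
Base: 569 + 147.95 = 716.95
RR3 = 277 / 716.95 = 0.3864

38.6%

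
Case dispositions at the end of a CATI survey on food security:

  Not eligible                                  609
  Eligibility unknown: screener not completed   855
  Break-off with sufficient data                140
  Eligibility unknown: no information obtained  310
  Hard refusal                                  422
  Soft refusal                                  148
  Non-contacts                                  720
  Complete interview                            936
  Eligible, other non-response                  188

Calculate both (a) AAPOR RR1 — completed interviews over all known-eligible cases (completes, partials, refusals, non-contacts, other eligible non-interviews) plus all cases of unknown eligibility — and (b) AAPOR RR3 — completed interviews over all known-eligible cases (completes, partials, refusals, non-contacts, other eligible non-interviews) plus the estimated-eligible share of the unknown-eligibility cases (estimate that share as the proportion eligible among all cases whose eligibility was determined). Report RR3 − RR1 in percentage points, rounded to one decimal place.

Refused = 422 + 148 = 570
Unknown if eligible = 855 + 310 = 1165
Numerator: 936
Denom: 936 + 140 + 570 + 720 + 188 + 1165 = 3719
RR1 = 936 / 3719 = 0.2517
Eligible (known): 936 + 140 + 570 + 720 + 188 = 2554
e = 2554 / (2554 + 609) = 2554 / 3163 = 0.8075
Eligible share of unknowns: 0.8075 × 1165 = 940.74
Denom: 2554 + 940.74 = 3494.74
RR3 = 936 / 3494.74 = 0.2678
Difference = 26.78 − 25.17 = 1.61 percentage points

1.6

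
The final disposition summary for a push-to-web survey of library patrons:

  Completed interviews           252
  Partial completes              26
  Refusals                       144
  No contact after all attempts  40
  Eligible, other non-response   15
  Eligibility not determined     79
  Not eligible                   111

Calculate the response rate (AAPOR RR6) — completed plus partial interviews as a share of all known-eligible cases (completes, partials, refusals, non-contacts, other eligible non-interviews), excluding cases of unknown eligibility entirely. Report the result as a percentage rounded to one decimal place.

Num: 252 + 26 = 278
Denominator: 252 + 26 + 144 + 40 + 15 = 477
RR6 = 278 / 477 = 0.5828

58.3%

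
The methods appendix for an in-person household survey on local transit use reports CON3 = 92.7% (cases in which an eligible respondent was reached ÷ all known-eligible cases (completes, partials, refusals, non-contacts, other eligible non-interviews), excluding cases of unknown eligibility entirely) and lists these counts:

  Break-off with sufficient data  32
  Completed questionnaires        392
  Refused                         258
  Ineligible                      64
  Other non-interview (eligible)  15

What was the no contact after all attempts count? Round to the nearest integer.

Numerator → 392 + 32 + 258 + 15 = 697
CON3 = 697 / D = 0.927
D = 697 / 0.927 = 751.9
Other denominator terms total 697
no contact after all attempts = 751.9 − 697 ≈ 55

55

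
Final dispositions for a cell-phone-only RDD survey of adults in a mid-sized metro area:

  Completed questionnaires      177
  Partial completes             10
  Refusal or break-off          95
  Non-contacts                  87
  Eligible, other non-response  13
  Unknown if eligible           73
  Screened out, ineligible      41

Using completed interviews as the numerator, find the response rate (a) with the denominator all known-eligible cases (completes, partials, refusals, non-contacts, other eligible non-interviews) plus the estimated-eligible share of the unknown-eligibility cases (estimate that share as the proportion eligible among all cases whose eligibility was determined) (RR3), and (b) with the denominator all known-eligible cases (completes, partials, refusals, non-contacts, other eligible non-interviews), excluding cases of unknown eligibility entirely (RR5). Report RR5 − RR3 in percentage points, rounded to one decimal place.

Numerator → 177
Known eligible → 177 + 10 + 95 + 87 + 13 = 382
e = 382 / (382 + 41) = 382 / 423 = 0.9031
Estimated eligible among unknowns → 0.9031 × 73 = 65.93
Denominator → 382 + 65.93 = 447.93
RR3 = 177 / 447.93 = 0.3952
Denominator → 177 + 10 + 95 + 87 + 13 = 382
RR5 = 177 / 382 = 0.4634
Difference = 46.34 − 39.52 = 6.82 percentage points

6.8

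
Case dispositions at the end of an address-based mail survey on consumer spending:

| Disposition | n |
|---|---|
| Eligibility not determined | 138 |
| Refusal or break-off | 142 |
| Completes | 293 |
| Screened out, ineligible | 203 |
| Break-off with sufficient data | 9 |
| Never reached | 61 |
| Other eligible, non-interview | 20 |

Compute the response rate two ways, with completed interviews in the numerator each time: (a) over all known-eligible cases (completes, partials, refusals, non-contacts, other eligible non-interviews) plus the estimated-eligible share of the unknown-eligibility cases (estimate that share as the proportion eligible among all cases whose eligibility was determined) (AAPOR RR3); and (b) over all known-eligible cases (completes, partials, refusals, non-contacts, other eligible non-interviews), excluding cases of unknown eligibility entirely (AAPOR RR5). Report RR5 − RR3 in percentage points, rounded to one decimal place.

Num → 293
Known eligible → 293 + 9 + 142 + 61 + 20 = 525
e = 525 / (525 + 203) = 525 / 728 = 0.7212
Estimated eligible among unknowns → 0.7212 × 138 = 99.53
Denom → 525 + 99.53 = 624.53
RR3 = 293 / 624.53 = 0.4692
Denom → 293 + 9 + 142 + 61 + 20 = 525
RR5 = 293 / 525 = 0.5581
Difference = 55.81 − 46.92 = 8.89 percentage points

8.9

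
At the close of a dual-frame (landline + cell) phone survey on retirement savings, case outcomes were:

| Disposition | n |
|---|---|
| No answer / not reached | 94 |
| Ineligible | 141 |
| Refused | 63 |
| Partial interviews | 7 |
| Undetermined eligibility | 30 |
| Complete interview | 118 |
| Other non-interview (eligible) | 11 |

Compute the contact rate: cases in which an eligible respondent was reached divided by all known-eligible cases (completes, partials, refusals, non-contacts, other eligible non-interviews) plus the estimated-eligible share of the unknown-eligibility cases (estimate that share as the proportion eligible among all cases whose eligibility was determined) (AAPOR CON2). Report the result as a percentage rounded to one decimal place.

Numerator = 118 + 7 + 63 + 11 = 199
Determined eligible = 118 + 7 + 63 + 94 + 11 = 293
e = 293 / (293 + 141) = 293 / 434 = 0.6751
Eligible share of unknowns = 0.6751 × 30 = 20.25
Denom = 293 + 20.25 = 313.25
CON2 = 199 / 313.25 = 0.6353

63.5%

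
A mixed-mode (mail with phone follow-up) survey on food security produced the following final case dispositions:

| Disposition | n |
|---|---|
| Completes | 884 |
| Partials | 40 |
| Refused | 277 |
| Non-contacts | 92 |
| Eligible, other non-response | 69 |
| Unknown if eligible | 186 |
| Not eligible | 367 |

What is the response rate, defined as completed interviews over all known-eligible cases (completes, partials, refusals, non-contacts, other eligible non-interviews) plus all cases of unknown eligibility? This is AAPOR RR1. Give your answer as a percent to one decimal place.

57.1%

Num = 884
Base = 884 + 40 + 277 + 92 + 69 + 186 = 1548
RR1 = 884 / 1548 = 0.5711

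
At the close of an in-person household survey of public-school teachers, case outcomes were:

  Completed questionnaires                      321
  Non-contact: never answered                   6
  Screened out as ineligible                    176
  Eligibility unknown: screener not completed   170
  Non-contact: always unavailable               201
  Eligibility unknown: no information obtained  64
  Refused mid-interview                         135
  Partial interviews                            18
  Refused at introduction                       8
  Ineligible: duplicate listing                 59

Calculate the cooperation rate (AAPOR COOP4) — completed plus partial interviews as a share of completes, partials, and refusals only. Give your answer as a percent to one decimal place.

Refusals = 8 + 135 = 143
No contact after all attempts = 6 + 201 = 207
Undetermined eligibility = 170 + 64 = 234
Not eligible = 176 + 59 = 235
Num → 321 + 18 = 339
Base → 321 + 18 + 143 = 482
COOP4 = 339 / 482 = 0.7033

70.3%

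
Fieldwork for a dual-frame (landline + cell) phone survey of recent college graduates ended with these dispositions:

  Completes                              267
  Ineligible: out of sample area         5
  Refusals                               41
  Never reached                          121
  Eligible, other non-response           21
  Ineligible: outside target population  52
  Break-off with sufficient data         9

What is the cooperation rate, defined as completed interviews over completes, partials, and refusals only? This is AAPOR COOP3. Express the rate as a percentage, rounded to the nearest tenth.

Not eligible = 52 + 5 = 57
Top = 267
Denom = 267 + 9 + 41 = 317
COOP3 = 267 / 317 = 0.8423

84.2%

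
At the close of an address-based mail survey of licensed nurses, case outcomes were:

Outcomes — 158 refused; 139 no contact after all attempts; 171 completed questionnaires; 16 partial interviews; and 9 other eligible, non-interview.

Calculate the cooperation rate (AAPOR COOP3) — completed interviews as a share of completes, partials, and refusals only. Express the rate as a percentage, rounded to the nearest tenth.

Numerator: 171
Denom: 171 + 16 + 158 = 345
COOP3 = 171 / 345 = 0.4957

49.6%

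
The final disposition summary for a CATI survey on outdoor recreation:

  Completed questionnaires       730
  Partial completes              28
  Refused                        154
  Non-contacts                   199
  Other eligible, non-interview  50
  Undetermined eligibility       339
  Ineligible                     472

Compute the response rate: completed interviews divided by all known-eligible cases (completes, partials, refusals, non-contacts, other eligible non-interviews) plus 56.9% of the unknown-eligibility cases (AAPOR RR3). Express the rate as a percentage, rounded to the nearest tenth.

53.9%

Top → 730
Known eligible → 730 + 28 + 154 + 199 + 50 = 1161
e × U → 0.5690 × 339 = 192.89
Denominator → 1161 + 192.89 = 1353.89
RR3 = 730 / 1353.89 = 0.5392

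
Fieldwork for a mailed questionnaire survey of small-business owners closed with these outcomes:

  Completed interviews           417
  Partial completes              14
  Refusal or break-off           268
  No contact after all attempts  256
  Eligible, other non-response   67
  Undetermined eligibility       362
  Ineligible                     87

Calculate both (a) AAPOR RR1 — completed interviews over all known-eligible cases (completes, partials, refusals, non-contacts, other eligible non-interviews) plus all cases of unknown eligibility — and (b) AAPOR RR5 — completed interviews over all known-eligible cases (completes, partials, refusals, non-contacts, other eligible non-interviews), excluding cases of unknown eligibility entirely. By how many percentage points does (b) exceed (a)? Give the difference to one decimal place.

10.7

Top: 417
Denominator: 417 + 14 + 268 + 256 + 67 + 362 = 1384
RR1 = 417 / 1384 = 0.3013
Denominator: 417 + 14 + 268 + 256 + 67 = 1022
RR5 = 417 / 1022 = 0.4080
Difference = 40.80 − 30.13 = 10.67 percentage points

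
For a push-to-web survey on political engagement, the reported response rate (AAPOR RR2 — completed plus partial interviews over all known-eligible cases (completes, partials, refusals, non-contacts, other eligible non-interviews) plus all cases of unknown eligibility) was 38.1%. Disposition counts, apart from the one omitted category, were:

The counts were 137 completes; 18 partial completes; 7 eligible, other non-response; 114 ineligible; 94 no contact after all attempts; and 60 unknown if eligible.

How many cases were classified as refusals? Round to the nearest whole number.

91

Numerator = 137 + 18 = 155
RR2 = 155 / D = 0.381
D = 155 / 0.381 = 406.8
Remaining denominator categories sum to 316
refusals = 406.8 − 316 ≈ 91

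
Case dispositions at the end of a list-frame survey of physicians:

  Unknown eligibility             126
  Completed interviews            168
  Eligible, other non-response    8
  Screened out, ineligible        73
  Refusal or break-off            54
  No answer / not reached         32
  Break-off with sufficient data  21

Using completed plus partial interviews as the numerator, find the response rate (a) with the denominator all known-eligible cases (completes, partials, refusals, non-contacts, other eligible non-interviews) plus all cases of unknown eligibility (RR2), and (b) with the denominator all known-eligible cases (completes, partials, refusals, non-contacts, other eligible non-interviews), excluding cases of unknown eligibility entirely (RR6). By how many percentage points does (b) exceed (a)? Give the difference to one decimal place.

20.6

Numerator: 168 + 21 = 189
Denominator: 168 + 21 + 54 + 32 + 8 + 126 = 409
RR2 = 189 / 409 = 0.4621
Denominator: 168 + 21 + 54 + 32 + 8 = 283
RR6 = 189 / 283 = 0.6678
Difference = 66.78 − 46.21 = 20.57 percentage points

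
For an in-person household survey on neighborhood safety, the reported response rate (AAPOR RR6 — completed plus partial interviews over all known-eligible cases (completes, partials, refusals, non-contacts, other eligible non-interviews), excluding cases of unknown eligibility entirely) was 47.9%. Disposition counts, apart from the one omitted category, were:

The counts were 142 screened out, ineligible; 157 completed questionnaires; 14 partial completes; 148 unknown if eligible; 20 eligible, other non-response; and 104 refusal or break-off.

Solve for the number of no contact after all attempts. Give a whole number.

Numerator → 157 + 14 = 171
RR6 = 171 / D = 0.479
D = 171 / 0.479 = 357.0
Rest of base = 295
no contact after all attempts = 357.0 − 295 ≈ 62

62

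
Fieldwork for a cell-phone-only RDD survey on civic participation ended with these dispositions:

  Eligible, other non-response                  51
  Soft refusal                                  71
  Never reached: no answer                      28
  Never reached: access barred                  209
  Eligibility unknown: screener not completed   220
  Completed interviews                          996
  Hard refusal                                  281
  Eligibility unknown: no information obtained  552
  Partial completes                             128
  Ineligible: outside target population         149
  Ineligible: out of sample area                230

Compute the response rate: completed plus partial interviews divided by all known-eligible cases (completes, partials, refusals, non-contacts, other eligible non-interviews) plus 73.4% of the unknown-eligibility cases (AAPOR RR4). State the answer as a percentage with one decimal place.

Refused = 281 + 71 = 352
No answer / not reached = 28 + 209 = 237
Unknown eligibility = 220 + 552 = 772
Not eligible = 149 + 230 = 379
Top = 996 + 128 = 1124
Eligible (known) = 996 + 128 + 352 + 237 + 51 = 1764
Estimated eligible among unknowns = 0.7340 × 772 = 566.65
Base = 1764 + 566.65 = 2330.65
RR4 = 1124 / 2330.65 = 0.4823

48.2%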